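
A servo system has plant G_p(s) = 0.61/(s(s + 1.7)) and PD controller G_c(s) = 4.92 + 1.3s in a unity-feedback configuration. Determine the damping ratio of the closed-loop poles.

ζ = 0.72

Forward path: (4.92 + 1.3s)·0.61/(s(s+1.7)). The closed-loop characteristic equation is s² + (1.7 + 0.61·1.3)s + 0.61·4.92 = 0.
That is s² + 2.493s + 3.001 = 0, so ω_n = 1.732 rad/s and ζ = 2.493/(2·1.732) = 0.7195.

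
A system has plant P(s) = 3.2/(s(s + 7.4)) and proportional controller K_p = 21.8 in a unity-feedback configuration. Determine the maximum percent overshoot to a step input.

21.2%

The closed-loop denominator s² + 7.4s + 69.76 gives ω_n = √69.76 = 8.352 and ζ = 7.4/(2ω_n) = 0.443.
%OS = 100·exp(−πζ/√(1−ζ²)) = 100·exp(−π·0.443/√0.8038) = 21.2%.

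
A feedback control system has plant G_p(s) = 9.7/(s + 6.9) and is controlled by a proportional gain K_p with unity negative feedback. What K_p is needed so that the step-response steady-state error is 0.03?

The loop is type 0, so e_ss(step) = 1/(1 + K_pos) with K_pos = K_p·G_p(0).
G_p(0) = 1.406. Require 1/(1 + K_p·1.406) = 0.03, so 1 + 1.406·K_p = 33.33.
K_p = (33.33 − 1)/1.406 = 23.

K_p = 23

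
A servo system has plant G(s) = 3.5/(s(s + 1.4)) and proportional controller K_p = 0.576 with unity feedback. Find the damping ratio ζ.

1 + K_p·G(s) = 0 gives s² + 1.4s + 2.016 = 0.
So ω_n² = 2.016 ⇒ ω_n = 1.42 rad/s, and ζ = 1.4/(2ω_n) = 0.493.

ζ = 0.493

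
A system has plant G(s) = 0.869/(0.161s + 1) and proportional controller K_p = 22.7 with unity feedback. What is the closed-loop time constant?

τ = 0.00777 s

Closed loop: T(s) = K_p·G/(1+K_p·G) = 19.73/(0.161s + 1 + 19.73), with pole at s = −(1 + 19.73)/0.161 = −128.7.
Closed-loop time constant τ = 1/128.7 = 0.00777 s.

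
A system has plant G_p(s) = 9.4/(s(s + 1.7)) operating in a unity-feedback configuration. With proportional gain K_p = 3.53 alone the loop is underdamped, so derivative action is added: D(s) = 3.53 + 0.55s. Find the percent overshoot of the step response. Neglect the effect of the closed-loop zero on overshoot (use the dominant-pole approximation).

9.69%

Forward path: (3.53 + 0.55s)·9.4/(s(s+1.7)). The closed-loop characteristic equation is s² + (1.7 + 9.4·0.55)s + 9.4·3.53 = 0.
That is s² + 6.87s + 33.18 = 0, so ω_n = 5.76 rad/s and ζ = 6.87/(2·5.76) = 0.5963.
%OS = 100·exp(−πζ/√(1−ζ²)) = 9.69%.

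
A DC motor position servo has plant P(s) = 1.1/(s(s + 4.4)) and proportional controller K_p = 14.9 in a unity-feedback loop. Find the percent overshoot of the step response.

The closed-loop denominator s² + 4.4s + 16.39 gives ω_n = √16.39 = 4.048 and ζ = 4.4/(2ω_n) = 0.5434.
%OS = 100·exp(−πζ/√(1−ζ²)) = 100·exp(−π·0.5434/√0.7047) = 13.1%.

13.1%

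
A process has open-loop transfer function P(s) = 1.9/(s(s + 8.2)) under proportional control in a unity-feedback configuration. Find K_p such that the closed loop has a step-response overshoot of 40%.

From %OS = 100·exp(−πζ/√(1−ζ²)) = 40%, ζ = −ln(0.4)/√(π²+ln²(0.4)) = 0.28.
Characteristic equation s² + 8.2s + 1.9K_p = 0 gives ζ = 8.2/(2√(1.9K_p)).
Setting ζ = 0.28: √(1.9K_p) = 8.2/(2·0.28) = 14.64, so K_p = 214.4/1.9 = 113.

K_p = 113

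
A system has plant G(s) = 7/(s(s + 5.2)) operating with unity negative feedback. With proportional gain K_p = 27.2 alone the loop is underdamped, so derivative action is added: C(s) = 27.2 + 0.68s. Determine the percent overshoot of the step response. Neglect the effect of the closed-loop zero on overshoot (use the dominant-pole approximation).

Forward path: (27.2 + 0.68s)·7/(s(s+5.2)). The closed-loop characteristic equation is s² + (5.2 + 7·0.68)s + 7·27.2 = 0.
That is s² + 9.96s + 190.4 = 0, so ω_n = 13.8 rad/s and ζ = 9.96/(2·13.8) = 0.3609.
%OS = 100·exp(−πζ/√(1−ζ²)) = 29.6%.

29.6%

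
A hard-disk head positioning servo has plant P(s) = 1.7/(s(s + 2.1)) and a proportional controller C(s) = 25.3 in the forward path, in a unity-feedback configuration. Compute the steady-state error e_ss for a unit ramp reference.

0.0488

The loop has one pole at the origin (type 1). Velocity error constant K_v = lim_{s→0} s·C(s)P(s) = 25.3·1.7/2.1 = 20.48.
Steady-state error to a unit ramp: e_ss = 1/K_v = 0.0488.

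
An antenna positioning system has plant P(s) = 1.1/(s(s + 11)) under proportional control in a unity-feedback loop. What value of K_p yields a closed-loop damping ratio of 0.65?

K_p = 65.1

Closed-loop characteristic equation: s² + 11s + K_p·1.1 = 0.
So ω_n = √(1.1K_p) and 2ζω_n = 11, giving ζ = 11/(2√(1.1K_p)).
Setting ζ = 0.65: √(1.1K_p) = 11/(2·0.65) = 8.462, so K_p = 71.6/1.1 = 65.1.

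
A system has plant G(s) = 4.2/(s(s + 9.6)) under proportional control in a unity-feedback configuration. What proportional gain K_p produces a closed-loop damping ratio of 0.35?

K_p = 44.8

Closed-loop characteristic equation: s² + 9.6s + K_p·4.2 = 0.
So ω_n = √(4.2K_p) and 2ζω_n = 9.6, giving ζ = 9.6/(2√(4.2K_p)).
Setting ζ = 0.35: √(4.2K_p) = 9.6/(2·0.35) = 13.71, so K_p = 188.1/4.2 = 44.8.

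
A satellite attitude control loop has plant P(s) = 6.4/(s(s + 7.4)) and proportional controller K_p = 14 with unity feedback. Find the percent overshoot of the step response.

Closed-loop characteristic equation: s² + 7.4s + 89.6 = 0, so ω_n = 9.466 rad/s and ζ = 7.4/(2·9.466) = 0.3909.
%OS = 100·exp(−πζ/√(1−ζ²)) = 100·exp(−π·0.3909/√0.8472) = 26.3%.

26.3%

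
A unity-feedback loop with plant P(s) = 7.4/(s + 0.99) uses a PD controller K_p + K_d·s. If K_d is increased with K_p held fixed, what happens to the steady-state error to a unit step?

unchanged

K_d affects only the transient (the s-coefficient); the DC loop gain, and hence e_ss, depends only on K_p.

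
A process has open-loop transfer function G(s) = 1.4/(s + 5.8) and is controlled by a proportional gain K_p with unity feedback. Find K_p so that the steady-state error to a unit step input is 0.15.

K_p = 23.5

For a type-0 loop with proportional control, e_ss = 1/(1 + K_p·G(0)).
G(0) = 0.2414. Require 1/(1 + K_p·0.2414) = 0.15, so 1 + 0.2414·K_p = 6.667.
K_p = (6.667 − 1)/0.2414 = 23.5.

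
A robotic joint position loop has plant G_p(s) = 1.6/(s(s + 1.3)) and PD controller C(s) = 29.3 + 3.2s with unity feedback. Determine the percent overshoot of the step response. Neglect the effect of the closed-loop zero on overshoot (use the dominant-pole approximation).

Forward path: (29.3 + 3.2s)·1.6/(s(s+1.3)). The closed-loop characteristic equation is s² + (1.3 + 1.6·3.2)s + 1.6·29.3 = 0.
That is s² + 6.42s + 46.88 = 0, so ω_n = 6.847 rad/s and ζ = 6.42/(2·6.847) = 0.4688.
%OS = 100·exp(−πζ/√(1−ζ²)) = 18.9%.

18.9%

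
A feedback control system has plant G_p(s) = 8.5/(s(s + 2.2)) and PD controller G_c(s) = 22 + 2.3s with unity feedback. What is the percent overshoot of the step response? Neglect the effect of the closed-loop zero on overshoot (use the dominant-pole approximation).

Forward path: (22 + 2.3s)·8.5/(s(s+2.2)). The closed-loop characteristic equation is s² + (2.2 + 8.5·2.3)s + 8.5·22 = 0.
That is s² + 21.75s + 187 = 0, so ω_n = 13.67 rad/s and ζ = 21.75/(2·13.67) = 0.7953.
%OS = 100·exp(−πζ/√(1−ζ²)) = 1.62%.

1.62%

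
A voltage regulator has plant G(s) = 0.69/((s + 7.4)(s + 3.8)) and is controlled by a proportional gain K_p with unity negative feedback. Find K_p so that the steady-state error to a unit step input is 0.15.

The loop is type 0, so e_ss(step) = 1/(1 + K_pos) with K_pos = K_p·G(0).
G(0) = 0.02454. Require 1/(1 + K_p·0.02454) = 0.15, so 1 + 0.02454·K_p = 6.667.
K_p = (6.667 − 1)/0.02454 = 231.

K_p = 231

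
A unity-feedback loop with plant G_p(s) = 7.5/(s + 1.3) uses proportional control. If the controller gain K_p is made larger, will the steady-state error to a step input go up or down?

e_ss = 1/(1 + K_p·G_p(0)); a larger K_p raises the denominator, so e_ss decreases.

decrease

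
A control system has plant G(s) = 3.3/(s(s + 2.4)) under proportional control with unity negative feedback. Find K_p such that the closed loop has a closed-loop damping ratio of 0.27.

Closed-loop characteristic equation: s² + 2.4s + K_p·3.3 = 0.
So ω_n = √(3.3K_p) and 2ζω_n = 2.4, giving ζ = 2.4/(2√(3.3K_p)).
Setting ζ = 0.27: √(3.3K_p) = 2.4/(2·0.27) = 4.444, so K_p = 19.75/3.3 = 5.99.

K_p = 5.99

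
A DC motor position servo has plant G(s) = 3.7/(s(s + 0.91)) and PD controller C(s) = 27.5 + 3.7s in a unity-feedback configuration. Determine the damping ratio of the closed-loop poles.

Forward path: (27.5 + 3.7s)·3.7/(s(s+0.91)). The closed-loop characteristic equation is s² + (0.91 + 3.7·3.7)s + 3.7·27.5 = 0.
That is s² + 14.6s + 101.8 = 0, so ω_n = 10.09 rad/s and ζ = 14.6/(2·10.09) = 0.7237.

ζ = 0.724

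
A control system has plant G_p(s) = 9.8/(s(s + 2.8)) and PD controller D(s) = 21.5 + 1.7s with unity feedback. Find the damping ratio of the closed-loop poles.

Forward path: (21.5 + 1.7s)·9.8/(s(s+2.8)). The closed-loop characteristic equation is s² + (2.8 + 9.8·1.7)s + 9.8·21.5 = 0.
That is s² + 19.46s + 210.7 = 0, so ω_n = 14.52 rad/s and ζ = 19.46/(2·14.52) = 0.6703.

ζ = 0.67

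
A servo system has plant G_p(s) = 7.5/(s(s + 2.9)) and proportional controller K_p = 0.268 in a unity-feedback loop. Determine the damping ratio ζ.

With unity feedback the closed-loop characteristic equation is s² + 2.9s + 0.268·7.5 = s² + 2.9s + 2.01 = 0.
Matching s² + 2ζω_n s + ω_n²: ω_n = √2.01 = 1.418 rad/s and 2ζω_n = 2.9, so ζ = 2.9/(2·1.418) = 1.02.

ζ = 1.02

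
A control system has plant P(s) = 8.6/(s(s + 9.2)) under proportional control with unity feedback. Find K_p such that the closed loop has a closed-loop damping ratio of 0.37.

Closed-loop characteristic equation: s² + 9.2s + K_p·8.6 = 0.
So ω_n = √(8.6K_p) and 2ζω_n = 9.2, giving ζ = 9.2/(2√(8.6K_p)).
Setting ζ = 0.37: √(8.6K_p) = 9.2/(2·0.37) = 12.43, so K_p = 154.6/8.6 = 18.

K_p = 18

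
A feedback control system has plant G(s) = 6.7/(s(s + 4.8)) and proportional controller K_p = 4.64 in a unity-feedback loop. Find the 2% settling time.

T_s ≈ 1.67 s

From 1 + K_pG(s) = 0: s² + 4.8s + 31.09 = 0 ⇒ ω_n = 5.576, ζ = 0.4304.
2% settling time T_s ≈ 4/(ζω_n) = 4/2.4 = 1.67 s.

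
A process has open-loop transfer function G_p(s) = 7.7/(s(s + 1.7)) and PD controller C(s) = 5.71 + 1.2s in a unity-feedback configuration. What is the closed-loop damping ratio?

ζ = 0.825

Forward path: (5.71 + 1.2s)·7.7/(s(s+1.7)). The closed-loop characteristic equation is s² + (1.7 + 7.7·1.2)s + 7.7·5.71 = 0.
That is s² + 10.94s + 43.97 = 0, so ω_n = 6.631 rad/s and ζ = 10.94/(2·6.631) = 0.8249.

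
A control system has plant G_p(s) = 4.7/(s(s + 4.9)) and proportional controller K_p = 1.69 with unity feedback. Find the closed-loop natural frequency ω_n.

1 + K_p·G_p(s) = 0 gives s² + 4.9s + 7.943 = 0.
So ω_n² = 7.943 ⇒ ω_n = 2.818 rad/s, and ζ = 4.9/(2ω_n) = 0.869.

ω_n = 2.82 rad/s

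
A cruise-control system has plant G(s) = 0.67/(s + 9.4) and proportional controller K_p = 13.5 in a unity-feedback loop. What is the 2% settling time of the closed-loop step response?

Closed-loop transfer function: T(s) = K_p·G(s)/(1 + K_p·G(s)) = 9.045/(s + 9.4 + 9.045) = 9.045/(s + 18.45).
Time constant τ = 1/18.45 = 0.05422 s, so the 2% settling time is about 4τ = 0.217 s.

T_s ≈ 0.217 s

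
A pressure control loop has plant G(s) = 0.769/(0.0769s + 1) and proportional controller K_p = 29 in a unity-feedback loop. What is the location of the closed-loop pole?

Closed loop: T(s) = K_p·G/(1+K_p·G) = 22.3/(0.0769s + 1 + 22.3), with pole at s = −(1 + 22.3)/0.0769 = −303.

s = -303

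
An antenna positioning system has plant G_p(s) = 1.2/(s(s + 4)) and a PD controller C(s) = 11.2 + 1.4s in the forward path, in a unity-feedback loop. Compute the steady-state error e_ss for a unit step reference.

The open loop C(s)G_p(s) has a pole at the origin (type 1), so the static position error constant is infinite and e_ss = 1/(1+∞) = 0.

0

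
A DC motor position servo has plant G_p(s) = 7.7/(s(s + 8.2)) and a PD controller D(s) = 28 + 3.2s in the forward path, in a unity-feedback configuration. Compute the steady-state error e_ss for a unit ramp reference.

The loop has one pole at the origin (type 1). Velocity error constant K_v = lim_{s→0} s·D(s)G_p(s) = 28·7.7/8.2 = 26.29.
Steady-state error to a unit ramp: e_ss = 1/K_v = 0.038.

0.038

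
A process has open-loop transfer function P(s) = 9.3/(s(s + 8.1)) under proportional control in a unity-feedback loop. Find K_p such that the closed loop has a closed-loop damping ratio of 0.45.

K_p = 8.71

Closed-loop characteristic equation: s² + 8.1s + K_p·9.3 = 0.
So ω_n = √(9.3K_p) and 2ζω_n = 8.1, giving ζ = 8.1/(2√(9.3K_p)).
Setting ζ = 0.45: √(9.3K_p) = 8.1/(2·0.45) = 9, so K_p = 81/9.3 = 8.71.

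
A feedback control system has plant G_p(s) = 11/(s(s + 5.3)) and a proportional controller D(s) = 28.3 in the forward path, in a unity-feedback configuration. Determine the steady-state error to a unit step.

0

The open loop D(s)G_p(s) has a pole at the origin (type 1), so the static position error constant is infinite and e_ss = 1/(1+∞) = 0.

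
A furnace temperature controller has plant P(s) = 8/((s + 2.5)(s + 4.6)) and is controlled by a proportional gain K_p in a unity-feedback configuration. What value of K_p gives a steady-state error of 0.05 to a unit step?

For a type-0 loop with proportional control, e_ss = 1/(1 + K_p·P(0)).
P(0) = 0.6957. Require 1/(1 + K_p·0.6957) = 0.05, so 1 + 0.6957·K_p = 20.
K_p = (20 − 1)/0.6957 = 27.3.

K_p = 27.3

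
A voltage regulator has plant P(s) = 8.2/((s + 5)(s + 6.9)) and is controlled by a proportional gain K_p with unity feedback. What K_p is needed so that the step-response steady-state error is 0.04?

Steady-state error for a unit step on this type-0 loop is 1/(1 + K_p·P(0)).
P(0) = 0.2377. Require 1/(1 + K_p·0.2377) = 0.04, so 1 + 0.2377·K_p = 25.
K_p = (25 − 1)/0.2377 = 101.

K_p = 101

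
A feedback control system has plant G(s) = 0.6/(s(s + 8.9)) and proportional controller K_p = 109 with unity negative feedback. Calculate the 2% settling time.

T_s ≈ 0.899 s

Closed-loop characteristic equation: s² + 8.9s + 65.4 = 0, so ω_n = 8.087 rad/s and ζ = 8.9/(2·8.087) = 0.5503.
2% settling time T_s ≈ 4/(ζω_n) = 4/4.45 = 0.899 s.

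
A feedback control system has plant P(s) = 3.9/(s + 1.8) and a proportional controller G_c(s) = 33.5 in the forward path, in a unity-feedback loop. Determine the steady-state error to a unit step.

0.0136

The loop is type 0. Static position error constant K_pos = G_c(0)·P(0) = 33.5·2.167 = 72.58.
Steady-state error to a unit step: e_ss = 1/(1+K_pos) = 1/73.58 = 0.0136.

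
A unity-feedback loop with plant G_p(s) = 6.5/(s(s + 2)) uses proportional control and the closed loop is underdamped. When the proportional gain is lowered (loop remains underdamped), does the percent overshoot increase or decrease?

decrease

ζ = 2/(2√(6.5K_p)) rises as K_p falls; higher damping means less overshoot.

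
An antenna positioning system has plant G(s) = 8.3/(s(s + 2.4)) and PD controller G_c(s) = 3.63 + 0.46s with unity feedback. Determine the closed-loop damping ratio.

ζ = 0.566

Forward path: (3.63 + 0.46s)·8.3/(s(s+2.4)). The closed-loop characteristic equation is s² + (2.4 + 8.3·0.46)s + 8.3·3.63 = 0.
That is s² + 6.218s + 30.13 = 0, so ω_n = 5.489 rad/s and ζ = 6.218/(2·5.489) = 0.5664.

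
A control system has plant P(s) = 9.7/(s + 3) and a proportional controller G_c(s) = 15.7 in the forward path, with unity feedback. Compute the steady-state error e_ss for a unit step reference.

The loop is type 0. Static position error constant K_pos = G_c(0)·P(0) = 15.7·3.233 = 50.76.
Steady-state error to a unit step: e_ss = 1/(1+K_pos) = 1/51.76 = 0.0193.

0.0193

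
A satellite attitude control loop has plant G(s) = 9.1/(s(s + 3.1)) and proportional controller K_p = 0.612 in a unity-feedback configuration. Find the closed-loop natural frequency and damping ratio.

The closed-loop denominator is s(s+3.1) + 0.612·9.1 = s² + 3.1s + 5.569.
Matching s² + 2ζω_n s + ω_n²: ω_n = √5.569 = 2.36 rad/s and 2ζω_n = 3.1, so ζ = 3.1/(2·2.36) = 0.657.

ω_n = 2.36 rad/s, ζ = 0.657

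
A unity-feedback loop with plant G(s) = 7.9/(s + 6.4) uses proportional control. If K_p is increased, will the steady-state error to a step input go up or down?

e_ss = 1/(1 + K_p·G(0)); a larger K_p raises the denominator, so e_ss decreases.

decrease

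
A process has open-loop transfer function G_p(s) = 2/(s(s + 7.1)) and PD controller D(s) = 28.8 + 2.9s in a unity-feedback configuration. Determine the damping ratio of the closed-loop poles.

Forward path: (28.8 + 2.9s)·2/(s(s+7.1)). The closed-loop characteristic equation is s² + (7.1 + 2·2.9)s + 2·28.8 = 0.
That is s² + 12.9s + 57.6 = 0, so ω_n = 7.589 rad/s and ζ = 12.9/(2·7.589) = 0.8499.

ζ = 0.85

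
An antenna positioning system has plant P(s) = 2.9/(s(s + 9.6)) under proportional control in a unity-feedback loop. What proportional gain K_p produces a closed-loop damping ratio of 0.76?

K_p = 13.8

Closed-loop characteristic equation: s² + 9.6s + K_p·2.9 = 0.
So ω_n = √(2.9K_p) and 2ζω_n = 9.6, giving ζ = 9.6/(2√(2.9K_p)).
Setting ζ = 0.76: √(2.9K_p) = 9.6/(2·0.76) = 6.316, so K_p = 39.89/2.9 = 13.8.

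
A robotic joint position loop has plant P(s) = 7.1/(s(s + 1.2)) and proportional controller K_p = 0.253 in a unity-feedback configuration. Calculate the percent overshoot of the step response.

20.7%

From 1 + K_pP(s) = 0: s² + 1.2s + 1.796 = 0 ⇒ ω_n = 1.34, ζ = 0.4477.
%OS = 100·exp(−πζ/√(1−ζ²)) = 100·exp(−π·0.4477/√0.7996) = 20.7%.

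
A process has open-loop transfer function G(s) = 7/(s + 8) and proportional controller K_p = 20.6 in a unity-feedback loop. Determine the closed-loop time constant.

τ = 0.00657 s

Closed-loop transfer function: T(s) = K_p·G(s)/(1 + K_p·G(s)) = 144.2/(s + 8 + 144.2) = 144.2/(s + 152.2).
Time constant τ = 1/152.2 = 0.00657 s.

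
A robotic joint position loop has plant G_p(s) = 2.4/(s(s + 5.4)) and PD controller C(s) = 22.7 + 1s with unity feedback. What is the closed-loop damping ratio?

ζ = 0.528

Forward path: (22.7 + 1s)·2.4/(s(s+5.4)). The closed-loop characteristic equation is s² + (5.4 + 2.4·1)s + 2.4·22.7 = 0.
That is s² + 7.8s + 54.48 = 0, so ω_n = 7.381 rad/s and ζ = 7.8/(2·7.381) = 0.5284.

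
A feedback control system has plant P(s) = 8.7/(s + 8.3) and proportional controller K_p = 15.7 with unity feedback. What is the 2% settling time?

Closed-loop transfer function: T(s) = K_p·P(s)/(1 + K_p·P(s)) = 136.6/(s + 8.3 + 136.6) = 136.6/(s + 144.9).
Time constant τ = 1/144.9 = 0.006902 s, so the 2% settling time is about 4τ = 0.0276 s.

T_s ≈ 0.0276 s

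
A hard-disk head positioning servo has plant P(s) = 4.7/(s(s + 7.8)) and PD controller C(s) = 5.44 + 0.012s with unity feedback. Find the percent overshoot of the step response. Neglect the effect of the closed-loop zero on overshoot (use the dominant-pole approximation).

Forward path: (5.44 + 0.012s)·4.7/(s(s+7.8)). The closed-loop characteristic equation is s² + (7.8 + 4.7·0.012)s + 4.7·5.44 = 0.
That is s² + 7.856s + 25.57 = 0, so ω_n = 5.056 rad/s and ζ = 7.856/(2·5.056) = 0.7769.
%OS = 100·exp(−πζ/√(1−ζ²)) = 2.07%.

2.07%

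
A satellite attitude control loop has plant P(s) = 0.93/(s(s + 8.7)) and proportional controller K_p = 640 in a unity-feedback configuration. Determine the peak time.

The closed-loop denominator s² + 8.7s + 595.2 gives ω_n = √595.2 = 24.4 and ζ = 8.7/(2ω_n) = 0.1783.
Damped frequency ω_d = ω_n√(1−ζ²) = 24.01 rad/s, so peak time T_p = π/ω_d = 0.131 s.

T_p = 0.131 s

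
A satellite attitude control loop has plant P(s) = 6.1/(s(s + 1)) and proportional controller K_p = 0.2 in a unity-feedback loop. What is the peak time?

T_p = 3.19 s

The closed-loop denominator s² + 1s + 1.22 gives ω_n = √1.22 = 1.105 and ζ = 1/(2ω_n) = 0.4527.
Damped frequency ω_d = ω_n√(1−ζ²) = 0.9849 rad/s, so peak time T_p = π/ω_d = 3.19 s.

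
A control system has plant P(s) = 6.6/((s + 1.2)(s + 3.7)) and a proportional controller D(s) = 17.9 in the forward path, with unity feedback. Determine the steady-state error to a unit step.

0.0362

The loop is type 0. Static position error constant K_pos = D(0)·P(0) = 17.9·1.486 = 26.61.
Steady-state error to a unit step: e_ss = 1/(1+K_pos) = 1/27.61 = 0.0362.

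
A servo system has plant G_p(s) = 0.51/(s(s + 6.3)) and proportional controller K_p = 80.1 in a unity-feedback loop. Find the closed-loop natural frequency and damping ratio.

ω_n = 6.39 rad/s, ζ = 0.493

1 + K_p·G_p(s) = 0 gives s² + 6.3s + 40.85 = 0.
So ω_n² = 40.85 ⇒ ω_n = 6.391 rad/s, and ζ = 6.3/(2ω_n) = 0.493.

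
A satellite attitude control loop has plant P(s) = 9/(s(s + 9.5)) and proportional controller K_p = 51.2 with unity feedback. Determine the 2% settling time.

Closed-loop characteristic equation: s² + 9.5s + 460.8 = 0, so ω_n = 21.47 rad/s and ζ = 9.5/(2·21.47) = 0.2213.
2% settling time T_s ≈ 4/(ζω_n) = 4/4.75 = 0.842 s.

T_s ≈ 0.842 s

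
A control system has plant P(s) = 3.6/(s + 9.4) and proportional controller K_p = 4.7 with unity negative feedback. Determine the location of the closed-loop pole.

s = -26.32

Closed-loop transfer function: T(s) = K_p·P(s)/(1 + K_p·P(s)) = 16.92/(s + 9.4 + 16.92) = 16.92/(s + 26.32).
The closed-loop pole is at s = −26.32.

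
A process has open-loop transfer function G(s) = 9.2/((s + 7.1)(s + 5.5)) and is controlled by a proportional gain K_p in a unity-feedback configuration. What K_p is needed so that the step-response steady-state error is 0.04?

The loop is type 0, so e_ss(step) = 1/(1 + K_pos) with K_pos = K_p·G(0).
G(0) = 0.2356. Require 1/(1 + K_p·0.2356) = 0.04, so 1 + 0.2356·K_p = 25.
K_p = (25 − 1)/0.2356 = 102.

K_p = 102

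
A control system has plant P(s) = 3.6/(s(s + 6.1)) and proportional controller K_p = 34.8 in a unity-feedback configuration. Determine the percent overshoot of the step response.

41.1%

The closed-loop denominator s² + 6.1s + 125.3 gives ω_n = √125.3 = 11.19 and ζ = 6.1/(2ω_n) = 0.2725.
%OS = 100·exp(−πζ/√(1−ζ²)) = 100·exp(−π·0.2725/√0.9257) = 41.1%.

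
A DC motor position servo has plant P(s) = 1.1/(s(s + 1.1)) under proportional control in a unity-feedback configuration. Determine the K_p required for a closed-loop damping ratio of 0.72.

Closed-loop characteristic equation: s² + 1.1s + K_p·1.1 = 0.
So ω_n = √(1.1K_p) and 2ζω_n = 1.1, giving ζ = 1.1/(2√(1.1K_p)).
Setting ζ = 0.72: √(1.1K_p) = 1.1/(2·0.72) = 0.7639, so K_p = 0.5835/1.1 = 0.53.

K_p = 0.53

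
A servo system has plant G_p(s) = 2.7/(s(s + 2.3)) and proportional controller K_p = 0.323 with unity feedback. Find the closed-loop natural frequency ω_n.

ω_n = 0.934 rad/s

With unity feedback the closed-loop characteristic equation is s² + 2.3s + 0.323·2.7 = s² + 2.3s + 0.8721 = 0.
So ω_n² = 0.8721 ⇒ ω_n = 0.9339 rad/s, and ζ = 2.3/(2ω_n) = 1.23.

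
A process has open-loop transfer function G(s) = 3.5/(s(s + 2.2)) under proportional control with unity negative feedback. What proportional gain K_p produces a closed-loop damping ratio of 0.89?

K_p = 0.436

Closed-loop characteristic equation: s² + 2.2s + K_p·3.5 = 0.
So ω_n = √(3.5K_p) and 2ζω_n = 2.2, giving ζ = 2.2/(2√(3.5K_p)).
Setting ζ = 0.89: √(3.5K_p) = 2.2/(2·0.89) = 1.236, so K_p = 1.528/3.5 = 0.436.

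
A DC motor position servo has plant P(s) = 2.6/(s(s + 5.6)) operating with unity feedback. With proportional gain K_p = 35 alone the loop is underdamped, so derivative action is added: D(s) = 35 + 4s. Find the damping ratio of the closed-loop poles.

ζ = 0.839

Forward path: (35 + 4s)·2.6/(s(s+5.6)). The closed-loop characteristic equation is s² + (5.6 + 2.6·4)s + 2.6·35 = 0.
That is s² + 16s + 91 = 0, so ω_n = 9.539 rad/s and ζ = 16/(2·9.539) = 0.8386.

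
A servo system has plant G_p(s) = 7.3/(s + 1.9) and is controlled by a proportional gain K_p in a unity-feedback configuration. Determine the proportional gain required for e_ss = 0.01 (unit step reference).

K_p = 25.8

Steady-state error for a unit step on this type-0 loop is 1/(1 + K_p·G_p(0)).
G_p(0) = 3.842. Require 1/(1 + K_p·3.842) = 0.01, so 1 + 3.842·K_p = 100.
K_p = (100 − 1)/3.842 = 25.8.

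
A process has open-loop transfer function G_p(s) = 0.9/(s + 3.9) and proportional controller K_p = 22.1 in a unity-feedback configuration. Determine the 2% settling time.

T_s ≈ 0.168 s

Closed-loop transfer function: T(s) = K_p·G_p(s)/(1 + K_p·G_p(s)) = 19.89/(s + 3.9 + 19.89) = 19.89/(s + 23.79).
Time constant τ = 1/23.79 = 0.04203 s, so the 2% settling time is about 4τ = 0.168 s.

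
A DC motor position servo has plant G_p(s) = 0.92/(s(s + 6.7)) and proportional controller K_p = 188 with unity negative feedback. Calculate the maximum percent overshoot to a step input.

From 1 + K_pG_p(s) = 0: s² + 6.7s + 173 = 0 ⇒ ω_n = 13.15, ζ = 0.2547.
%OS = 100·exp(−πζ/√(1−ζ²)) = 100·exp(−π·0.2547/√0.9351) = 43.7%.

43.7%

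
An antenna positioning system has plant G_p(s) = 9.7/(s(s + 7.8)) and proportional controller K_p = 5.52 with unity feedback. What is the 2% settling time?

T_s ≈ 1.03 s

The closed-loop denominator s² + 7.8s + 53.54 gives ω_n = √53.54 = 7.317 and ζ = 7.8/(2ω_n) = 0.533.
2% settling time T_s ≈ 4/(ζω_n) = 4/3.9 = 1.03 s.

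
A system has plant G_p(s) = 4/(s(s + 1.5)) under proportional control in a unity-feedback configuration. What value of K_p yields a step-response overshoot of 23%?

From %OS = 100·exp(−πζ/√(1−ζ²)) = 23%, ζ = −ln(0.23)/√(π²+ln²(0.23)) = 0.4237.
Characteristic equation s² + 1.5s + 4K_p = 0 gives ζ = 1.5/(2√(4K_p)).
Setting ζ = 0.4237: √(4K_p) = 1.5/(2·0.4237) = 1.77, so K_p = 3.133/4 = 0.783.

K_p = 0.783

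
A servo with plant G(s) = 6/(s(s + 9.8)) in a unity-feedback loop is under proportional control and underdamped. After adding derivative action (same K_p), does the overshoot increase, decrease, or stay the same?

With PD the characteristic equation becomes s² + (a + K·K_d)s + K·K_p = 0; the damping term grows, ζ rises, overshoot falls.

decrease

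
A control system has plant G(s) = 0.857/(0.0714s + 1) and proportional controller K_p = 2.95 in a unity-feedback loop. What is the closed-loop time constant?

Closed loop: T(s) = K_p·G/(1+K_p·G) = 2.528/(0.0714s + 1 + 2.528), with pole at s = −(1 + 2.528)/0.0714 = −49.41.
Closed-loop time constant τ = 1/49.41 = 0.0202 s.

τ = 0.0202 s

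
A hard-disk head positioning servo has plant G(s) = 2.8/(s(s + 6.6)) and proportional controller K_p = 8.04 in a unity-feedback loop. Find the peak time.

The closed-loop denominator s² + 6.6s + 22.51 gives ω_n = √22.51 = 4.745 and ζ = 6.6/(2ω_n) = 0.6955.
Damped frequency ω_d = ω_n√(1−ζ²) = 3.409 rad/s, so peak time T_p = π/ω_d = 0.922 s.

T_p = 0.922 s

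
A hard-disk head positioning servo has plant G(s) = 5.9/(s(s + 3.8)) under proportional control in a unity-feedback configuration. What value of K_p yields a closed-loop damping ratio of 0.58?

K_p = 1.82

Closed-loop characteristic equation: s² + 3.8s + K_p·5.9 = 0.
So ω_n = √(5.9K_p) and 2ζω_n = 3.8, giving ζ = 3.8/(2√(5.9K_p)).
Setting ζ = 0.58: √(5.9K_p) = 3.8/(2·0.58) = 3.276, so K_p = 10.73/5.9 = 1.82.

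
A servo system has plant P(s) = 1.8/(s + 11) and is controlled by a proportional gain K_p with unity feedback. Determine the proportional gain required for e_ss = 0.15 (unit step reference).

K_p = 34.6

For a type-0 loop with proportional control, e_ss = 1/(1 + K_p·P(0)).
P(0) = 0.1636. Require 1/(1 + K_p·0.1636) = 0.15, so 1 + 0.1636·K_p = 6.667.
K_p = (6.667 − 1)/0.1636 = 34.6.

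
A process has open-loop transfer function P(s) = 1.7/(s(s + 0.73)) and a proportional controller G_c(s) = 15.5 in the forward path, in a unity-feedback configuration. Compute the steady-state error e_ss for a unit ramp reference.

The loop has one pole at the origin (type 1). Velocity error constant K_v = lim_{s→0} s·G_c(s)P(s) = 15.5·1.7/0.73 = 36.1.
Steady-state error to a unit ramp: e_ss = 1/K_v = 0.0277.

0.0277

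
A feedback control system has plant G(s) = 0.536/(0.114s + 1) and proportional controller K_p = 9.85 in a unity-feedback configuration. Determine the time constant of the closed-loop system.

Closed loop: T(s) = K_p·G/(1+K_p·G) = 5.28/(0.114s + 1 + 5.28), with pole at s = −(1 + 5.28)/0.114 = −55.08.
Closed-loop time constant τ = 1/55.08 = 0.0182 s.

τ = 0.0182 s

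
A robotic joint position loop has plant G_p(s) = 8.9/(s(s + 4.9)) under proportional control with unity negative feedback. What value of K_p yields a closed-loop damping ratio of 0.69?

Closed-loop characteristic equation: s² + 4.9s + K_p·8.9 = 0.
So ω_n = √(8.9K_p) and 2ζω_n = 4.9, giving ζ = 4.9/(2√(8.9K_p)).
Setting ζ = 0.69: √(8.9K_p) = 4.9/(2·0.69) = 3.551, so K_p = 12.61/8.9 = 1.42.

K_p = 1.42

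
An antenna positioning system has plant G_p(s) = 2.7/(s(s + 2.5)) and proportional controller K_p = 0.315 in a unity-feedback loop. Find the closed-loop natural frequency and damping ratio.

ω_n = 0.922 rad/s, ζ = 1.36

1 + K_p·G_p(s) = 0 gives s² + 2.5s + 0.8505 = 0.
So ω_n² = 0.8505 ⇒ ω_n = 0.9222 rad/s, and ζ = 2.5/(2ω_n) = 1.36.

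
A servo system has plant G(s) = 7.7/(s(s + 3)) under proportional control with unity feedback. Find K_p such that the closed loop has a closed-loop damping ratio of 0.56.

K_p = 0.932

Closed-loop characteristic equation: s² + 3s + K_p·7.7 = 0.
So ω_n = √(7.7K_p) and 2ζω_n = 3, giving ζ = 3/(2√(7.7K_p)).
Setting ζ = 0.56: √(7.7K_p) = 3/(2·0.56) = 2.679, so K_p = 7.175/7.7 = 0.932.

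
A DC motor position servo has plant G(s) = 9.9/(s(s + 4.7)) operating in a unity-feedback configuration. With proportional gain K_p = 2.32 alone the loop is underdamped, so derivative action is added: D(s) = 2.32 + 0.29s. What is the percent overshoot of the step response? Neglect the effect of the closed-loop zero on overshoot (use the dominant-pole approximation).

1.75%

Forward path: (2.32 + 0.29s)·9.9/(s(s+4.7)). The closed-loop characteristic equation is s² + (4.7 + 9.9·0.29)s + 9.9·2.32 = 0.
That is s² + 7.571s + 22.97 = 0, so ω_n = 4.792 rad/s and ζ = 7.571/(2·4.792) = 0.7899.
%OS = 100·exp(−πζ/√(1−ζ²)) = 1.75%.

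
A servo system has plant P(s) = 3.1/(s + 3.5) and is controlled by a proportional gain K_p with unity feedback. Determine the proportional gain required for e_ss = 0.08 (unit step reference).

K_p = 13

The loop is type 0, so e_ss(step) = 1/(1 + K_pos) with K_pos = K_p·P(0).
P(0) = 0.8857. Require 1/(1 + K_p·0.8857) = 0.08, so 1 + 0.8857·K_p = 12.5.
K_p = (12.5 − 1)/0.8857 = 13.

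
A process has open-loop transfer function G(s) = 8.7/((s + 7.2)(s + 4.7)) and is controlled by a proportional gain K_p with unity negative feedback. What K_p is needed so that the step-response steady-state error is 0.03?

K_p = 126

The loop is type 0, so e_ss(step) = 1/(1 + K_pos) with K_pos = K_p·G(0).
G(0) = 0.2571. Require 1/(1 + K_p·0.2571) = 0.03, so 1 + 0.2571·K_p = 33.33.
K_p = (33.33 − 1)/0.2571 = 126.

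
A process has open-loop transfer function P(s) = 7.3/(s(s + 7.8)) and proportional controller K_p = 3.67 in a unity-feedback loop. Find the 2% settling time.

T_s ≈ 1.03 s

The closed-loop denominator s² + 7.8s + 26.79 gives ω_n = √26.79 = 5.176 and ζ = 7.8/(2ω_n) = 0.7535.
2% settling time T_s ≈ 4/(ζω_n) = 4/3.9 = 1.03 s.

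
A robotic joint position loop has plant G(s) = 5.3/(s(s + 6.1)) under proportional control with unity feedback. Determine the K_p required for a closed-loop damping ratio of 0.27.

Closed-loop characteristic equation: s² + 6.1s + K_p·5.3 = 0.
So ω_n = √(5.3K_p) and 2ζω_n = 6.1, giving ζ = 6.1/(2√(5.3K_p)).
Setting ζ = 0.27: √(5.3K_p) = 6.1/(2·0.27) = 11.3, so K_p = 127.6/5.3 = 24.1.

K_p = 24.1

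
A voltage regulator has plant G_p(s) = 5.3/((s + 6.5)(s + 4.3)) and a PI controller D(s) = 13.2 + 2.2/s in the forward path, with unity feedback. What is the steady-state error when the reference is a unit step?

0

The open loop D(s)G_p(s) has a pole at the origin (type 1), so the static position error constant is infinite and e_ss = 1/(1+∞) = 0.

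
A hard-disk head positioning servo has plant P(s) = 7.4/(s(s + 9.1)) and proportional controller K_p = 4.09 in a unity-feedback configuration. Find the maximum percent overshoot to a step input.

0.983%

The closed-loop denominator s² + 9.1s + 30.27 gives ω_n = √30.27 = 5.501 and ζ = 9.1/(2ω_n) = 0.8271.
%OS = 100·exp(−πζ/√(1−ζ²)) = 100·exp(−π·0.8271/√0.316) = 0.983%.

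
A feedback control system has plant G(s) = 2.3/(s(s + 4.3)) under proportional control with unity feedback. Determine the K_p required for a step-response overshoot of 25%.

From %OS = 100·exp(−πζ/√(1−ζ²)) = 25%, ζ = −ln(0.25)/√(π²+ln²(0.25)) = 0.4037.
Characteristic equation s² + 4.3s + 2.3K_p = 0 gives ζ = 4.3/(2√(2.3K_p)).
Setting ζ = 0.4037: √(2.3K_p) = 4.3/(2·0.4037) = 5.326, so K_p = 28.36/2.3 = 12.3.

K_p = 12.3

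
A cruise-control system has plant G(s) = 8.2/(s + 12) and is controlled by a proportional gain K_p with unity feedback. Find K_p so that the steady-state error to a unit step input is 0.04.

For a type-0 loop with proportional control, e_ss = 1/(1 + K_p·G(0)).
G(0) = 0.6833. Require 1/(1 + K_p·0.6833) = 0.04, so 1 + 0.6833·K_p = 25.
K_p = (25 − 1)/0.6833 = 35.1.

K_p = 35.1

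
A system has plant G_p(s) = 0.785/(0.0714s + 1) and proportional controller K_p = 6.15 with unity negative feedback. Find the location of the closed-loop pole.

Closed loop: T(s) = K_p·G_p/(1+K_p·G_p) = 4.828/(0.0714s + 1 + 4.828), with pole at s = −(1 + 4.828)/0.0714 = −81.62.

s = -81.62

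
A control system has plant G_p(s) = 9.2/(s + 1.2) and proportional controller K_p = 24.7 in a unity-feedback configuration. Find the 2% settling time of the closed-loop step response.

Closed-loop transfer function: T(s) = K_p·G_p(s)/(1 + K_p·G_p(s)) = 227.2/(s + 1.2 + 227.2) = 227.2/(s + 228.4).
Time constant τ = 1/228.4 = 0.004378 s, so the 2% settling time is about 4τ = 0.0175 s.

T_s ≈ 0.0175 s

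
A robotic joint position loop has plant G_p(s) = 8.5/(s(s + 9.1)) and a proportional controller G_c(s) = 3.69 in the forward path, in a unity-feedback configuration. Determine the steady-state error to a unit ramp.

0.29

The loop has one pole at the origin (type 1). Velocity error constant K_v = lim_{s→0} s·G_c(s)G_p(s) = 3.69·8.5/9.1 = 3.447.
Steady-state error to a unit ramp: e_ss = 1/K_v = 0.29.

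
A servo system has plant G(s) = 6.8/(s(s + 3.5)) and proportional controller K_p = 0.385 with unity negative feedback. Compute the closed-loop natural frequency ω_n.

ω_n = 1.62 rad/s

The closed-loop denominator is s(s+3.5) + 0.385·6.8 = s² + 3.5s + 2.618.
So ω_n² = 2.618 ⇒ ω_n = 1.618 rad/s, and ζ = 3.5/(2ω_n) = 1.08.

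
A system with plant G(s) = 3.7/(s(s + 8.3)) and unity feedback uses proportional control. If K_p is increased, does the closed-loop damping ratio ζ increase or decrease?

decrease

ζ = 8.3/(2√(3.7K_p)); increasing K_p raises the denominator, so ζ falls.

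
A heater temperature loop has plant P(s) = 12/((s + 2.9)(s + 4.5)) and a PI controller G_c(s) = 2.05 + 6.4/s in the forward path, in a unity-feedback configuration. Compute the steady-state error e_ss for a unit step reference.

0

The open loop G_c(s)P(s) has a pole at the origin (type 1), so the static position error constant is infinite and e_ss = 1/(1+∞) = 0.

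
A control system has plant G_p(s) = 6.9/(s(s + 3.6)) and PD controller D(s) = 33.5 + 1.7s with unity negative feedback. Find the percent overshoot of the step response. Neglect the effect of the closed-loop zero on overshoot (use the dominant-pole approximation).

Forward path: (33.5 + 1.7s)·6.9/(s(s+3.6)). The closed-loop characteristic equation is s² + (3.6 + 6.9·1.7)s + 6.9·33.5 = 0.
That is s² + 15.33s + 231.2 = 0, so ω_n = 15.2 rad/s and ζ = 15.33/(2·15.2) = 0.5042.
%OS = 100·exp(−πζ/√(1−ζ²)) = 16%.

16%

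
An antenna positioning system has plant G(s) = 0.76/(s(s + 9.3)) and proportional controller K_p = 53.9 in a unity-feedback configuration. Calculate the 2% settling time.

The closed-loop denominator s² + 9.3s + 40.96 gives ω_n = √40.96 = 6.4 and ζ = 9.3/(2ω_n) = 0.7265.
2% settling time T_s ≈ 4/(ζω_n) = 4/4.65 = 0.86 s.

T_s ≈ 0.86 s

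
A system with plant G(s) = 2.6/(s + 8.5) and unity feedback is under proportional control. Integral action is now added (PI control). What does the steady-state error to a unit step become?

0

The integrator makes K_pos = lim_{s→0} C(s)G(s) infinite, so e_ss = 1/(1+K_pos) = 0.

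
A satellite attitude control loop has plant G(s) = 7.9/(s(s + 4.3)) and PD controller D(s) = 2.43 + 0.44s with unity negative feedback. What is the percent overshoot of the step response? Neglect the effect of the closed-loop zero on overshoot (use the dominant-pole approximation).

0.237%

Forward path: (2.43 + 0.44s)·7.9/(s(s+4.3)). The closed-loop characteristic equation is s² + (4.3 + 7.9·0.44)s + 7.9·2.43 = 0.
That is s² + 7.776s + 19.2 = 0, so ω_n = 4.381 rad/s and ζ = 7.776/(2·4.381) = 0.8874.
%OS = 100·exp(−πζ/√(1−ζ²)) = 0.237%.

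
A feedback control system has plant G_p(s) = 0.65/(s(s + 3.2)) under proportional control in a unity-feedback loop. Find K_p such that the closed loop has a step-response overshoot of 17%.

From %OS = 100·exp(−πζ/√(1−ζ²)) = 17%, ζ = −ln(0.17)/√(π²+ln²(0.17)) = 0.4913.
Characteristic equation s² + 3.2s + 0.65K_p = 0 gives ζ = 3.2/(2√(0.65K_p)).
Setting ζ = 0.4913: √(0.65K_p) = 3.2/(2·0.4913) = 3.257, so K_p = 10.61/0.65 = 16.3.

K_p = 16.3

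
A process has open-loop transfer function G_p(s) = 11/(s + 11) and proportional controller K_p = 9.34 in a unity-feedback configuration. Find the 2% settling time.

T_s ≈ 0.0352 s

Closed-loop transfer function: T(s) = K_p·G_p(s)/(1 + K_p·G_p(s)) = 102.7/(s + 11 + 102.7) = 102.7/(s + 113.7).
Time constant τ = 1/113.7 = 0.008792 s, so the 2% settling time is about 4τ = 0.0352 s.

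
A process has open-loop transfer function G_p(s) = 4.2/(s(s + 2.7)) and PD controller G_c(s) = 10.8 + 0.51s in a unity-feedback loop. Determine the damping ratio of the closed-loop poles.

ζ = 0.359

Forward path: (10.8 + 0.51s)·4.2/(s(s+2.7)). The closed-loop characteristic equation is s² + (2.7 + 4.2·0.51)s + 4.2·10.8 = 0.
That is s² + 4.842s + 45.36 = 0, so ω_n = 6.735 rad/s and ζ = 4.842/(2·6.735) = 0.3595.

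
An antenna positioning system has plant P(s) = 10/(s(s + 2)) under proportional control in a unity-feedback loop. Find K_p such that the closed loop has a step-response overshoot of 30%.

From %OS = 100·exp(−πζ/√(1−ζ²)) = 30%, ζ = −ln(0.3)/√(π²+ln²(0.3)) = 0.3579.
Characteristic equation s² + 2s + 10K_p = 0 gives ζ = 2/(2√(10K_p)).
Setting ζ = 0.3579: √(10K_p) = 2/(2·0.3579) = 2.794, so K_p = 7.809/10 = 0.781.

K_p = 0.781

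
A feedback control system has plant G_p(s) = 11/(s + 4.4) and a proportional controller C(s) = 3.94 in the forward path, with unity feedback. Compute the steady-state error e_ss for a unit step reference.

The loop is type 0. Static position error constant K_pos = C(0)·G_p(0) = 3.94·2.5 = 9.85.
Steady-state error to a unit step: e_ss = 1/(1+K_pos) = 1/10.85 = 0.0922.

0.0922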